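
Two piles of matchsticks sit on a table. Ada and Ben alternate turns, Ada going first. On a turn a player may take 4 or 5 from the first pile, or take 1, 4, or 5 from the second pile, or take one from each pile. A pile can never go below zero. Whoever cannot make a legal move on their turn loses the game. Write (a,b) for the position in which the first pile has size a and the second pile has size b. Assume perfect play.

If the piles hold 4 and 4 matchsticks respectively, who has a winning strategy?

Ben wins.

Positions with no move are L. A position that does have a move is losing for the player to move precisely when every available move leads to a winning position for the opponent. Fill in the labels:
No move ever increases a pile, so every position that can arise here has a ≤ 4 and b ≤ 4; it is enough to label the cells with 0 ≤ a ≤ 4 and 0 ≤ b ≤ 4.
Every move lowers a or b (never raises either), so fill the grid row by row in increasing a, and left to right within a row: each cell's successors are then already labelled.
      b=0  b=1  b=2  b=3  b=4
a=0:    L    W    L    W    W
a=1:    L    W    L    W    W
a=2:    L    W    L    W    W
a=3:    L    W    L    W    W
a=4:    W    W    W    W    L
Cells with no legal move (terminal, hence L): (0,0), (1,0), (2,0), (3,0).
The remaining L cells, each justified by listing all of its moves:
(0,2): the only move is to (0,1)(W), a W ⇒ L
(1,2): moves to (1,1)(W), (0,1)(W); every one is W ⇒ L
(2,2): moves to (2,1)(W), (1,1)(W); every one is W ⇒ L
(3,2): moves to (3,1)(W), (2,1)(W); every one is W ⇒ L
(4,4): moves to (0,4)(W), (4,3)(W), (4,0)(W), (3,3)(W); every one is W ⇒ L
Every other cell has at least one move into one of the L cells above, so it is W.
The starting position (4,4) is L: whatever Ada does, the opponent receives a W position.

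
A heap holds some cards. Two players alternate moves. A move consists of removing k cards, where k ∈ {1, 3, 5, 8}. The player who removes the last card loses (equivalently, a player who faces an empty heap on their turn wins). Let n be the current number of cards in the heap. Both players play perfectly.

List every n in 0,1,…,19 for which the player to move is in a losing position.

Build the W/L table. Terminal = W. A non-terminal position is W if it has a move to some L; otherwise it is L.
n=0: no move; the opponent has just taken the last card and therefore loses → W
n=1: L (sole option 0(W) is W)
n=2: W (go to 1, an L position)
n=3: L (options 2(W), 0(W) are all W)
n=4: W (go to 3, an L position)
n=5: L (options 4(W), 2(W), 0(W) are all W)
n=6: W (go to 5, an L position)
n=7: L (options 6(W), 4(W), 2(W) are all W)
n=8: W (go to 7, an L position)
n=9: W (go to 1, an L position)
n=10: W (go to 7, an L position)
n=11: W (go to 3, an L position)
n=12: W (go to 7, an L position)
n=13: W (go to 5, an L position)
n=14: L (options 13(W), 11(W), 9(W), 6(W) are all W)
n=15: W (go to 14, an L position)
n=16: L (options 15(W), 13(W), 11(W), 8(W) are all W)
n=17: W (go to 16, an L position)
n=18: L (options 17(W), 15(W), 13(W), 10(W) are all W)
n=19: W (go to 18, an L position)
The losing starting values of n are exactly the entries labelled L in this table (7 of them).

1, 3, 5, 7, 14, 16, 18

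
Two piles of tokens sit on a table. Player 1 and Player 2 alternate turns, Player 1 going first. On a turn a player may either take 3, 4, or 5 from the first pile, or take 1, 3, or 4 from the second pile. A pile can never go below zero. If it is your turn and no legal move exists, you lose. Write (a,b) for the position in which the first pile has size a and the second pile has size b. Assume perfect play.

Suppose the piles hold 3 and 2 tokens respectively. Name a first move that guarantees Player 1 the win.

Move to (0,2).

Build the W/L table. Terminal = L. A non-terminal position is W if it has a move to some L; otherwise it is L.
No move ever increases a pile, so every position that can arise here has a ≤ 3 and b ≤ 2; it is enough to label the cells with 0 ≤ a ≤ 3 and 0 ≤ b ≤ 2.
Every move lowers a or b (never raises either), so fill the grid row by row in increasing a, and left to right within a row: each cell's successors are then already labelled.
      b=0  b=1  b=2
a=0:    L    W    L
a=1:    L    W    L
a=2:    L    W    L
a=3:    W    L    W
Cells with no legal move (terminal, hence L): (0,0), (1,0), (2,0).
The remaining L cells, each justified by listing all of its moves:
(0,2): only reaches (0,1)(W), which is W → L
(1,2): only reaches (1,1)(W), which is W → L
(2,2): only reaches (2,1)(W), which is W → L
(3,1): only reaches (0,1)(W), (3,0)(W), all W → L
Every other cell has at least one move into one of the L cells above, so it is W.
From (3,2), the L positions reachable in one move are: (0,2), (3,1). Any move reaching one of these is winning.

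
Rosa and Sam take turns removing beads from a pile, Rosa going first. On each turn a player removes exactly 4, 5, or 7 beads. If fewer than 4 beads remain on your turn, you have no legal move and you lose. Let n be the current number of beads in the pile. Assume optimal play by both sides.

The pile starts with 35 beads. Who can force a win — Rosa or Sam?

Sam wins.

Build the W/L table. Terminal = L. A non-terminal position is W if it has a move to some L; otherwise it is L.
n=0: no move → L
n=1: no move → L
n=2: no move → L
n=3: no move → L
n=4: can move to 0, which is L ⇒ W
n=5: can move to 1, which is L ⇒ W
n=6: can move to 2, which is L ⇒ W
n=7: can move to 3, which is L ⇒ W
n=8: can move to 3, which is L ⇒ W
n=9: can move to 2, which is L ⇒ W
n=10: can move to 3, which is L ⇒ W
n=11: moves to 7(W), 6(W), 4(W); every one is W ⇒ L
n=12: moves to 8(W), 7(W), 5(W); every one is W ⇒ L
n=13: moves to 9(W), 8(W), 6(W); every one is W ⇒ L
n=14: moves to 10(W), 9(W), 7(W); every one is W ⇒ L
n=15: can move to 11, which is L ⇒ W
n=16: can move to 12, which is L ⇒ W
n=17: can move to 13, which is L ⇒ W
n=18: can move to 14, which is L ⇒ W
n=19: can move to 14, which is L ⇒ W
n=20: can move to 13, which is L ⇒ W
n=21: can move to 14, which is L ⇒ W
n=22: moves to 18(W), 17(W), 15(W); every one is W ⇒ L
n=23: moves to 19(W), 18(W), 16(W); every one is W ⇒ L
n=24: moves to 20(W), 19(W), 17(W); every one is W ⇒ L
n=25: moves to 21(W), 20(W), 18(W); every one is W ⇒ L
n=26: can move to 22, which is L ⇒ W
n=27: can move to 23, which is L ⇒ W
n=28: can move to 24, which is L ⇒ W
n=29: can move to 25, which is L ⇒ W
n=30: can move to 25, which is L ⇒ W
n=31: can move to 24, which is L ⇒ W
n=32: can move to 25, which is L ⇒ W
n=33: moves to 29(W), 28(W), 26(W); every one is W ⇒ L
n=34: moves to 30(W), 29(W), 27(W); every one is W ⇒ L
n=35: moves to 31(W), 30(W), 28(W); every one is W ⇒ L
The starting position 35 is L: whatever Rosa does, the opponent receives a W position.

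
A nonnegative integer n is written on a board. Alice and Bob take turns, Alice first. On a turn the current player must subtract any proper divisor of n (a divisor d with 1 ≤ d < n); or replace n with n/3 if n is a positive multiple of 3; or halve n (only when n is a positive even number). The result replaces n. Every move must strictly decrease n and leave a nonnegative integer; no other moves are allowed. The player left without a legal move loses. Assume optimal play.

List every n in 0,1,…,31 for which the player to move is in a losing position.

0, 1, 4, 7, 9, 11, 13, 15, 17, 19, 23, 25, 28, 31

Classify positions by backward induction: terminal positions (no move available) are L. From any other position, the mover wins iff some move reaches an L.
n=0: no move → L
n=1: no move → L
n=2: can move to 1, which is L ⇒ W
n=3: can move to 1, which is L ⇒ W
n=4: moves to 2(W), 3(W); every one is W ⇒ L
n=5: can move to 4, which is L ⇒ W
n=6: can move to 4, which is L ⇒ W
n=7: the only move is to 6(W), a W ⇒ L
n=8: can move to 4, which is L ⇒ W
n=9: moves to 3(W), 6(W), 8(W); every one is W ⇒ L
n=10: can move to 9, which is L ⇒ W
n=11: the only move is to 10(W), a W ⇒ L
n=12: can move to 4, which is L ⇒ W
n=13: the only move is to 12(W), a W ⇒ L
n=14: can move to 7, which is L ⇒ W
n=15: moves to 5(W), 10(W), 12(W), 14(W); every one is W ⇒ L
n=16: can move to 15, which is L ⇒ W
n=17: the only move is to 16(W), a W ⇒ L
n=18: can move to 9, which is L ⇒ W
n=19: the only move is to 18(W), a W ⇒ L
n=20: can move to 15, which is L ⇒ W
n=21: can move to 7, which is L ⇒ W
n=22: can move to 11, which is L ⇒ W
n=23: the only move is to 22(W), a W ⇒ L
n=24: can move to 23, which is L ⇒ W
n=25: moves to 20(W), 24(W); every one is W ⇒ L
n=26: can move to 13, which is L ⇒ W
n=27: can move to 9, which is L ⇒ W
n=28: moves to 14(W), 21(W), 24(W), 26(W), 27(W); every one is W ⇒ L
n=29: can move to 28, which is L ⇒ W
n=30: can move to 15, which is L ⇒ W
n=31: the only move is to 30(W), a W ⇒ L
Reading off the rows marked L gives the requested list; there are 14 such values of n.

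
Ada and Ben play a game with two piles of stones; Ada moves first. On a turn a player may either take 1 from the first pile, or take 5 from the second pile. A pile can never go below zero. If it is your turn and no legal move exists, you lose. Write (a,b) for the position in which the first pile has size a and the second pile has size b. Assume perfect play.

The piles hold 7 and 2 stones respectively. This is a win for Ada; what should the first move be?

Move to (6,2).

Build the W/L table. Terminal = L. A non-terminal position is W if it has a move to some L; otherwise it is L.
No move ever increases a pile, so every position that can arise here has a ≤ 7 and b ≤ 2; it is enough to label the cells with 0 ≤ a ≤ 7 and 0 ≤ b ≤ 2.
Every move lowers a or b (never raises either), so fill the grid row by row in increasing a, and left to right within a row: each cell's successors are then already labelled.
      b=0  b=1  b=2
a=0:    L    L    L
a=1:    W    W    W
a=2:    L    L    L
a=3:    W    W    W
a=4:    L    L    L
a=5:    W    W    W
a=6:    L    L    L
a=7:    W    W    W
Cells with no legal move (terminal, hence L): (0,0), (0,1), (0,2).
The remaining L cells, each justified by listing all of its moves:
(2,0): →(1,0)(W) only, which is W, so L
(2,1): →(1,1)(W) only, which is W, so L
(2,2): →(1,2)(W) only, which is W, so L
(4,0): →(3,0)(W) only, which is W, so L
(4,1): →(3,1)(W) only, which is W, so L
(4,2): →(3,2)(W) only, which is W, so L
(6,0): →(5,0)(W) only, which is W, so L
(6,1): →(5,1)(W) only, which is W, so L
(6,2): →(5,2)(W) only, which is W, so L
Every other cell has at least one move into one of the L cells above, so it is W.
From (7,2), the L positions reachable in one move are: (6,2).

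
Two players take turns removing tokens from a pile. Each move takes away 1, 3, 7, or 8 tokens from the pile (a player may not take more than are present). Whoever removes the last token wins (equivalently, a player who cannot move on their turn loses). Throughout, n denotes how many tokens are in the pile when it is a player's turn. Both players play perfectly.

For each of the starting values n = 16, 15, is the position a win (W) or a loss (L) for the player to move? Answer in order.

Build the W/L table. Terminal = L. A non-terminal position is W if it has a move to some L; otherwise it is L.
n=0: no move → L
n=1: →0(L), so W
n=2: →1(W) only, which is W, so L
n=3: →2(L), so W
n=4: →3(W), 1(W) — all W, so L
n=5: →4(L), so W
n=6: →5(W), 3(W) — all W, so L
n=7: →6(L), so W
n=8: →0(L), so W
n=9: →6(L), so W
n=10: →2(L), so W
n=11: →4(L), so W
n=12: →4(L), so W
n=13: →6(L), so W
n=14: →6(L), so W
n=15: →14(W), 12(W), 8(W), 7(W) — all W, so L
n=16: →15(L), so W

16: W, 15: L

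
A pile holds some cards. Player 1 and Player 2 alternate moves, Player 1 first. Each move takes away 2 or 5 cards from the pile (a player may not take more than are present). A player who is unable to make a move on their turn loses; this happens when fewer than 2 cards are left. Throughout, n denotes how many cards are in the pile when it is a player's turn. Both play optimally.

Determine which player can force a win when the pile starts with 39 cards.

Player 2 wins.

Label each position W (a win for the player to move) or L (a loss). A position with no legal move is L; any other position is W exactly when some move reaches an L, and L when every move reaches a W.
n=0: no move → L
n=1: no move → L
n=2: →0(L), so W
n=3: →1(L), so W
n=4: →2(W) only, which is W, so L
n=5: →0(L), so W
n=6: →4(L), so W
n=7: →5(W), 2(W) — all W, so L
n=8: →6(W), 3(W) — all W, so L
n=9: →7(L), so W
n=10: →8(L), so W
n=11: →9(W), 6(W) — all W, so L
n=12: →7(L), so W
n=13: →11(L), so W
n=14: →12(W), 9(W) — all W, so L
n=15: →13(W), 10(W) — all W, so L
n=16: →14(L), so W
n=17: →15(L), so W
n=18: →16(W), 13(W) — all W, so L
n=19: →14(L), so W
n=20: →18(L), so W
n=21: →19(W), 16(W) — all W, so L
n=22: →20(W), 17(W) — all W, so L
n=23: →21(L), so W
n=24: →22(L), so W
n=25: →23(W), 20(W) — all W, so L
n=26: →21(L), so W
n=27: →25(L), so W
n=28: →26(W), 23(W) — all W, so L
n=29: →27(W), 24(W) — all W, so L
n=30: →28(L), so W
n=31: →29(L), so W
n=32: →30(W), 27(W) — all W, so L
n=33: →28(L), so W
n=34: →32(L), so W
n=35: →33(W), 30(W) — all W, so L
n=36: →34(W), 31(W) — all W, so L
n=37: →35(L), so W
n=38: →36(L), so W
n=39: →37(W), 34(W) — all W, so L
Every move from 39 reaches a W position, so the mover loses.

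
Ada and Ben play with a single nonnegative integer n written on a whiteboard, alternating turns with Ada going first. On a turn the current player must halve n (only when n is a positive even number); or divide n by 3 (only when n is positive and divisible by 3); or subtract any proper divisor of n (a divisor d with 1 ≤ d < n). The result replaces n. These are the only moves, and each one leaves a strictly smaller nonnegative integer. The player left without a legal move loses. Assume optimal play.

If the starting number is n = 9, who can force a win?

Ben wins.

Compute win/loss labels from the base case upward. A position with no move is L. Any other position is W if it can reach an L in one move, else L.
n=0: no move → L
n=1: no move → L
n=2: W (go to 1, an L position)
n=3: W (go to 1, an L position)
n=4: L (options 2(W), 3(W) are all W)
n=5: W (go to 4, an L position)
n=6: W (go to 4, an L position)
n=7: L (sole option 6(W) is W)
n=8: W (go to 4, an L position)
n=9: L (options 3(W), 6(W), 8(W) are all W)
Every move from 9 reaches a W position, so the mover loses.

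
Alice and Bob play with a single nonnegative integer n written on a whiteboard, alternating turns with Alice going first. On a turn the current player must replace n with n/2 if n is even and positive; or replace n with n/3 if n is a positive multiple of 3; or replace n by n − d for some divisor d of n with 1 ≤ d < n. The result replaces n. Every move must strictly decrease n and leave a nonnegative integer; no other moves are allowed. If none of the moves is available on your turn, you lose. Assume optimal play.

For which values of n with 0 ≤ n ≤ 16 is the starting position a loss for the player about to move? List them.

0, 1, 4, 7, 9, 11, 13, 15

Classify positions by backward induction: terminal positions (no move available) are L. From any other position, the mover wins iff some move reaches an L.
n=0: no move → L
n=1: no move → L
n=2: →1(L), so W
n=3: →1(L), so W
n=4: →2(W), 3(W) — all W, so L
n=5: →4(L), so W
n=6: →4(L), so W
n=7: →6(W) only, which is W, so L
n=8: →4(L), so W
n=9: →3(W), 6(W), 8(W) — all W, so L
n=10: →9(L), so W
n=11: →10(W) only, which is W, so L
n=12: →4(L), so W
n=13: →12(W) only, which is W, so L
n=14: →7(L), so W
n=15: →5(W), 10(W), 12(W), 14(W) — all W, so L
n=16: →15(L), so W
Reading off the rows marked L gives the requested list; there are 8 such values of n.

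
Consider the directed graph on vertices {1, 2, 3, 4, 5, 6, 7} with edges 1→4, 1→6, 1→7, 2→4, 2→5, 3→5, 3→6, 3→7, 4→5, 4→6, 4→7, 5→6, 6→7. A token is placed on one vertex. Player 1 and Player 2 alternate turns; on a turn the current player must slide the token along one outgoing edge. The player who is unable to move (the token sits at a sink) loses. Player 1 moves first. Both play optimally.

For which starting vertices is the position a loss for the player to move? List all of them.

Use the standard recursion: the mover loses at a terminal position; elsewhere, the mover wins exactly when some move hands the opponent an L position.
Every edge goes from a vertex to one that appears earlier in the order 7, 6, 5, 4, 2, 1, 3, so processing vertices in that order labels each vertex after all of its successors.
7: no outgoing edge → L
6: reaches L-position 7 → W
5: only reaches 6(W), which is W → L
4: reaches L-position 5 → W
2: reaches L-position 5 → W
1: reaches L-position 7 → W
3: reaches L-position 5 → W
The losing starting vertices are exactly the entries labelled L in this table (2 of them).

5, 7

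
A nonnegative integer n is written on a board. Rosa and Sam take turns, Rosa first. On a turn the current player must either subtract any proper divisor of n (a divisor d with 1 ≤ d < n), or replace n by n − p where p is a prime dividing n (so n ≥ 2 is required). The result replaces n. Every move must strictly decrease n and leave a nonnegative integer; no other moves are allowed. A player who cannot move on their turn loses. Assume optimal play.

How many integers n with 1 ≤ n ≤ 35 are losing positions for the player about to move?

8

Build the W/L table. Terminal = L. A non-terminal position is W if it has a move to some L; otherwise it is L.
n=0: no move → L
n=1: no move → L
n=2: W (go to 0, an L position)
n=3: W (go to 0, an L position)
n=4: L (options 2(W), 3(W) are all W)
n=5: W (go to 0, an L position)
n=6: W (go to 4, an L position)
n=7: W (go to 0, an L position)
n=8: W (go to 4, an L position)
n=9: L (options 6(W), 8(W) are all W)
n=10: W (go to 9, an L position)
n=11: W (go to 0, an L position)
n=12: W (go to 9, an L position)
n=13: W (go to 0, an L position)
n=14: L (options 7(W), 12(W), 13(W) are all W)
n=15: W (go to 14, an L position)
n=16: W (go to 14, an L position)
n=17: W (go to 0, an L position)
n=18: W (go to 9, an L position)
n=19: W (go to 0, an L position)
n=20: L (options 10(W), 15(W), 16(W), 18(W), 19(W) are all W)
n=21: W (go to 14, an L position)
n=22: W (go to 20, an L position)
n=23: W (go to 0, an L position)
n=24: W (go to 20, an L position)
n=25: W (go to 20, an L position)
n=26: L (options 13(W), 24(W), 25(W) are all W)
n=27: W (go to 26, an L position)
n=28: W (go to 14, an L position)
n=29: W (go to 0, an L position)
n=30: W (go to 20, an L position)
n=31: W (go to 0, an L position)
n=32: L (options 16(W), 24(W), 28(W), 30(W), 31(W) are all W)
n=33: W (go to 32, an L position)
n=34: W (go to 32, an L position)
n=35: L (options 28(W), 30(W), 34(W) are all W)
L entries with 1 ≤ n ≤ 35 (n=0 is outside the asked range and is not counted): n = 1, 4, 9, 14, 20, 26, 32, 35; that makes 8.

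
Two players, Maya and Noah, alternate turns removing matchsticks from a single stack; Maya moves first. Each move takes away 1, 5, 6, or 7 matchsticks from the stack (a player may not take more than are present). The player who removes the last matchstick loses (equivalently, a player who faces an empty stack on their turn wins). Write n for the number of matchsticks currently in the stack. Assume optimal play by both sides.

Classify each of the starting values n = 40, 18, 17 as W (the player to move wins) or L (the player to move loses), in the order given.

40: W, 18: W, 17: L

Build the W/L table. Terminal = W. A non-terminal position is W if it has a move to some L; otherwise it is L.
n=0: no move; the opponent has just taken the last matchstick and therefore loses → W
n=1: the only move is to 0(W), a W ⇒ L
n=2: can move to 1, which is L ⇒ W
n=3: the only move is to 2(W), a W ⇒ L
n=4: can move to 3, which is L ⇒ W
n=5: moves to 4(W), 0(W); every one is W ⇒ L
n=6: can move to 5, which is L ⇒ W
n=7: can move to 1, which is L ⇒ W
n=8: can move to 3, which is L ⇒ W
n=9: can move to 3, which is L ⇒ W
n=10: can move to 5, which is L ⇒ W
n=11: can move to 5, which is L ⇒ W
n=12: can move to 5, which is L ⇒ W
n=13: moves to 12(W), 8(W), 7(W), 6(W); every one is W ⇒ L
n=14: can move to 13, which is L ⇒ W
n=15: moves to 14(W), 10(W), 9(W), 8(W); every one is W ⇒ L
n=16: can move to 15, which is L ⇒ W
n=17: moves to 16(W), 12(W), 11(W), 10(W); every one is W ⇒ L
n=18: can move to 17, which is L ⇒ W
n=19: can move to 13, which is L ⇒ W
n=20: can move to 15, which is L ⇒ W
n=21: can move to 15, which is L ⇒ W
n=22: can move to 17, which is L ⇒ W
n=23: can move to 17, which is L ⇒ W
n=24: can move to 17, which is L ⇒ W
n=25: moves to 24(W), 20(W), 19(W), 18(W); every one is W ⇒ L
n=26: can move to 25, which is L ⇒ W
n=27: moves to 26(W), 22(W), 21(W), 20(W); every one is W ⇒ L
n=28: can move to 27, which is L ⇒ W
n=29: moves to 28(W), 24(W), 23(W), 22(W); every one is W ⇒ L
n=30: can move to 29, which is L ⇒ W
n=31: can move to 25, which is L ⇒ W
n=32: can move to 27, which is L ⇒ W
n=33: can move to 27, which is L ⇒ W
n=34: can move to 29, which is L ⇒ W
n=35: can move to 29, which is L ⇒ W
n=36: can move to 29, which is L ⇒ W
n=37: moves to 36(W), 32(W), 31(W), 30(W); every one is W ⇒ L
n=38: can move to 37, which is L ⇒ W
n=39: moves to 38(W), 34(W), 33(W), 32(W); every one is W ⇒ L
n=40: can move to 39, which is L ⇒ W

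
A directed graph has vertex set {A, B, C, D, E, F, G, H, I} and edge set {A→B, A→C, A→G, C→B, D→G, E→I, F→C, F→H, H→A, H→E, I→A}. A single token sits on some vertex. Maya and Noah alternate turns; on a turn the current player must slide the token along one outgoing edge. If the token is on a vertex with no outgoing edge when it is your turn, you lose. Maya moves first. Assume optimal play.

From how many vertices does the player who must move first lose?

Work bottom-up. With no move the player to move loses. Otherwise the position is W if at least one move leads to an L position for the opponent, and L if every move leads to a W.
Every edge goes from a vertex to one that appears earlier in the order G, B, C, A, I, E, D, H, F, so processing vertices in that order labels each vertex after all of its successors.
G: no outgoing edge → L
B: no outgoing edge → L
C: W (go to B, an L position)
A: W (go to B, an L position)
I: L (sole option A(W) is W)
E: W (go to I, an L position)
D: W (go to G, an L position)
H: L (options E(W), A(W) are all W)
F: W (go to H, an L position)
The L vertices are B, G, H, I; that is 4 in all.

4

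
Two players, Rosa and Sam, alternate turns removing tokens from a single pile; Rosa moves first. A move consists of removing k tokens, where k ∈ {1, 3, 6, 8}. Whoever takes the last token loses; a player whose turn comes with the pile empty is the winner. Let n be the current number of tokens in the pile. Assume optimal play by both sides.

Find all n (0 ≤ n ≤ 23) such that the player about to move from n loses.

1, 3, 5, 10, 12, 14, 19, 21, 23

Compute win/loss labels from the base case upward. A position with no move is W. Any other position is W if it can reach an L in one move, else L.
n=0: no move; the opponent has just taken the last token and therefore loses → W
n=1: only reaches 0(W), which is W → L
n=2: reaches L-position 1 → W
n=3: only reaches 2(W), 0(W), all W → L
n=4: reaches L-position 3 → W
n=5: only reaches 4(W), 2(W), all W → L
n=6: reaches L-position 5 → W
n=7: reaches L-position 1 → W
n=8: reaches L-position 5 → W
n=9: reaches L-position 3 → W
n=10: only reaches 9(W), 7(W), 4(W), 2(W), all W → L
n=11: reaches L-position 10 → W
n=12: only reaches 11(W), 9(W), 6(W), 4(W), all W → L
n=13: reaches L-position 12 → W
n=14: only reaches 13(W), 11(W), 8(W), 6(W), all W → L
n=15: reaches L-position 14 → W
n=16: reaches L-position 10 → W
n=17: reaches L-position 14 → W
n=18: reaches L-position 12 → W
n=19: only reaches 18(W), 16(W), 13(W), 11(W), all W → L
n=20: reaches L-position 19 → W
n=21: only reaches 20(W), 18(W), 15(W), 13(W), all W → L
n=22: reaches L-position 21 → W
n=23: only reaches 22(W), 20(W), 17(W), 15(W), all W → L
The losing starting values of n are exactly the entries labelled L in this table (9 of them).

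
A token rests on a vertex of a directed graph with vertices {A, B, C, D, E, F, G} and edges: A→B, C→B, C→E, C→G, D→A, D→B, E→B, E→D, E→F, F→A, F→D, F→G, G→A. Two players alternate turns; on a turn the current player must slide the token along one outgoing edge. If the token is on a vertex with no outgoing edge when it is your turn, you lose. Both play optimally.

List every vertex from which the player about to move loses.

B, G

Label each position W (a win for the player to move) or L (a loss). A position with no legal move is L; any other position is W exactly when some move reaches an L, and L when every move reaches a W.
Every edge goes from a vertex to one that appears earlier in the order B, A, G, D, F, E, C, so processing vertices in that order labels each vertex after all of its successors.
B: no outgoing edge → L
A: W (go to B, an L position)
G: L (sole option A(W) is W)
D: W (go to B, an L position)
F: W (go to G, an L position)
E: W (go to B, an L position)
C: W (go to G, an L position)
Reading off the rows marked L gives the requested list; there are 2 such vertices.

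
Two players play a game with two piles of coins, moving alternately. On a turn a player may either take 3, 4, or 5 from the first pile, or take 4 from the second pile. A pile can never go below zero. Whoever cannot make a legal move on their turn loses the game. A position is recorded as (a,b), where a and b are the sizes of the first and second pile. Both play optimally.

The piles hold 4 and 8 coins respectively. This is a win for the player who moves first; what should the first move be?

Move to (1,8).

Build the W/L table. Terminal = L. A non-terminal position is W if it has a move to some L; otherwise it is L.
No move ever increases a pile, so every position that can arise here has a ≤ 4 and b ≤ 8; it is enough to label the cells with 0 ≤ a ≤ 4 and 0 ≤ b ≤ 8.
Every move lowers a or b (never raises either), so fill the grid row by row in increasing a, and left to right within a row: each cell's successors are then already labelled.
      b=0  b=1  b=2  b=3  b=4  b=5  b=6  b=7  b=8
a=0:    L    L    L    L    W    W    W    W    L
a=1:    L    L    L    L    W    W    W    W    L
a=2:    L    L    L    L    W    W    W    W    L
a=3:    W    W    W    W    L    L    L    L    W
a=4:    W    W    W    W    L    L    L    L    W
Cells with no legal move (terminal, hence L): (0,0), (0,1), (0,2), (0,3), (1,0), (1,1), (1,2), (1,3), (2,0), (2,1), (2,2), (2,3).
The remaining L cells, each justified by listing all of its moves:
(0,8): the only move is to (0,4)(W), a W ⇒ L
(1,8): the only move is to (1,4)(W), a W ⇒ L
(2,8): the only move is to (2,4)(W), a W ⇒ L
(3,4): moves to (0,4)(W), (3,0)(W); every one is W ⇒ L
(3,5): moves to (0,5)(W), (3,1)(W); every one is W ⇒ L
(3,6): moves to (0,6)(W), (3,2)(W); every one is W ⇒ L
(3,7): moves to (0,7)(W), (3,3)(W); every one is W ⇒ L
(4,4): moves to (1,4)(W), (0,4)(W), (4,0)(W); every one is W ⇒ L
(4,5): moves to (1,5)(W), (0,5)(W), (4,1)(W); every one is W ⇒ L
(4,6): moves to (1,6)(W), (0,6)(W), (4,2)(W); every one is W ⇒ L
(4,7): moves to (1,7)(W), (0,7)(W), (4,3)(W); every one is W ⇒ L
Every other cell has at least one move into one of the L cells above, so it is W.
From (4,8), the L positions reachable in one move are: (1,8), (0,8), (4,4). Any move reaching one of these is winning.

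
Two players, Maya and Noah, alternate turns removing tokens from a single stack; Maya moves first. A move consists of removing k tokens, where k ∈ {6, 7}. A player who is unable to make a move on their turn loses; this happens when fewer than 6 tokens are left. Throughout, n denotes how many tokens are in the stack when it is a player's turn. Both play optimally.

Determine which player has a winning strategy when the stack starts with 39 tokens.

Classify positions by backward induction: terminal positions (no move available) are L. From any other position, the mover wins iff some move reaches an L.
n=0: no move → L
n=1: no move → L
n=2: no move → L
n=3: no move → L
n=4: no move → L
n=5: no move → L
n=6: W (go to 0, an L position)
n=7: W (go to 1, an L position)
n=8: W (go to 2, an L position)
n=9: W (go to 3, an L position)
n=10: W (go to 4, an L position)
n=11: W (go to 5, an L position)
n=12: W (go to 5, an L position)
n=13: L (options 7(W), 6(W) are all W)
n=14: L (options 8(W), 7(W) are all W)
n=15: L (options 9(W), 8(W) are all W)
n=16: L (options 10(W), 9(W) are all W)
n=17: L (options 11(W), 10(W) are all W)
n=18: L (options 12(W), 11(W) are all W)
n=19: W (go to 13, an L position)
n=20: W (go to 14, an L position)
n=21: W (go to 15, an L position)
n=22: W (go to 16, an L position)
n=23: W (go to 17, an L position)
n=24: W (go to 18, an L position)
n=25: W (go to 18, an L position)
n=26: L (options 20(W), 19(W) are all W)
n=27: L (options 21(W), 20(W) are all W)
n=28: L (options 22(W), 21(W) are all W)
n=29: L (options 23(W), 22(W) are all W)
n=30: L (options 24(W), 23(W) are all W)
n=31: L (options 25(W), 24(W) are all W)
n=32: W (go to 26, an L position)
n=33: W (go to 27, an L position)
n=34: W (go to 28, an L position)
n=35: W (go to 29, an L position)
n=36: W (go to 30, an L position)
n=37: W (go to 31, an L position)
n=38: W (go to 31, an L position)
n=39: L (options 33(W), 32(W) are all W)
Every move from 39 reaches a W position, so the mover loses.

Noah wins.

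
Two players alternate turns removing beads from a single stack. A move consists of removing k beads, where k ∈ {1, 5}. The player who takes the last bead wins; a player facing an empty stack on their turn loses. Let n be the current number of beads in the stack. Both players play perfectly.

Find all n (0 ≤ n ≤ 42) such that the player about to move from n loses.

Positions with no move are L. A position that does have a move is losing for the player to move precisely when every available move leads to a winning position for the opponent. Fill in the labels:
n=0: no move → L
n=1: can move to 0, which is L ⇒ W
n=2: the only move is to 1(W), a W ⇒ L
n=3: can move to 2, which is L ⇒ W
n=4: the only move is to 3(W), a W ⇒ L
n=5: can move to 4, which is L ⇒ W
n=6: moves to 5(W), 1(W); every one is W ⇒ L
n=7: can move to 6, which is L ⇒ W
n=8: moves to 7(W), 3(W); every one is W ⇒ L
n=9: can move to 8, which is L ⇒ W
n=10: moves to 9(W), 5(W); every one is W ⇒ L
n=11: can move to 10, which is L ⇒ W
n=12: moves to 11(W), 7(W); every one is W ⇒ L
n=13: can move to 12, which is L ⇒ W
n=14: moves to 13(W), 9(W); every one is W ⇒ L
n=15: can move to 14, which is L ⇒ W
n=16: moves to 15(W), 11(W); every one is W ⇒ L
n=17: can move to 16, which is L ⇒ W
n=18: moves to 17(W), 13(W); every one is W ⇒ L
n=19: can move to 18, which is L ⇒ W
n=20: moves to 19(W), 15(W); every one is W ⇒ L
n=21: can move to 20, which is L ⇒ W
n=22: moves to 21(W), 17(W); every one is W ⇒ L
n=23: can move to 22, which is L ⇒ W
n=24: moves to 23(W), 19(W); every one is W ⇒ L
n=25: can move to 24, which is L ⇒ W
n=26: moves to 25(W), 21(W); every one is W ⇒ L
n=27: can move to 26, which is L ⇒ W
n=28: moves to 27(W), 23(W); every one is W ⇒ L
n=29: can move to 28, which is L ⇒ W
n=30: moves to 29(W), 25(W); every one is W ⇒ L
n=31: can move to 30, which is L ⇒ W
n=32: moves to 31(W), 27(W); every one is W ⇒ L
n=33: can move to 32, which is L ⇒ W
n=34: moves to 33(W), 29(W); every one is W ⇒ L
n=35: can move to 34, which is L ⇒ W
n=36: moves to 35(W), 31(W); every one is W ⇒ L
n=37: can move to 36, which is L ⇒ W
n=38: moves to 37(W), 33(W); every one is W ⇒ L
n=39: can move to 38, which is L ⇒ W
n=40: moves to 39(W), 35(W); every one is W ⇒ L
n=41: can move to 40, which is L ⇒ W
n=42: moves to 41(W), 37(W); every one is W ⇒ L
The losing starting values of n are exactly the entries labelled L in this table (22 of them).

0, 2, 4, 6, 8, 10, 12, 14, 16, 18, 20, 22, 24, 26, 28, 30, 32, 34, 36, 38, 40, 42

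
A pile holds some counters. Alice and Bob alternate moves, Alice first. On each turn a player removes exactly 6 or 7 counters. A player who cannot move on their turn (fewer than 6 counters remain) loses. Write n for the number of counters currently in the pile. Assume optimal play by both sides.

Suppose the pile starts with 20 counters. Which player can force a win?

Alice wins.

Build the W/L table. Terminal = L. A non-terminal position is W if it has a move to some L; otherwise it is L.
n=0: no move → L
n=1: no move → L
n=2: no move → L
n=3: no move → L
n=4: no move → L
n=5: no move → L
n=6: reaches L-position 0 → W
n=7: reaches L-position 1 → W
n=8: reaches L-position 2 → W
n=9: reaches L-position 3 → W
n=10: reaches L-position 4 → W
n=11: reaches L-position 5 → W
n=12: reaches L-position 5 → W
n=13: only reaches 7(W), 6(W), all W → L
n=14: only reaches 8(W), 7(W), all W → L
n=15: only reaches 9(W), 8(W), all W → L
n=16: only reaches 10(W), 9(W), all W → L
n=17: only reaches 11(W), 10(W), all W → L
n=18: only reaches 12(W), 11(W), all W → L
n=19: reaches L-position 13 → W
n=20: reaches L-position 14 → W
From 20 Alice can remove 6, leaving 14, reaching an L position.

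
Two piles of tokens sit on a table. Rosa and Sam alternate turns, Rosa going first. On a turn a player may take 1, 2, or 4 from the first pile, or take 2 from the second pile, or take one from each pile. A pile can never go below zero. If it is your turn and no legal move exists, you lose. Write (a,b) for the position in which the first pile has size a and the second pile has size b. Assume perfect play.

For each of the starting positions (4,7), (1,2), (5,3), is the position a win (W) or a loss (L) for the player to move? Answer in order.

(4,7): L, (1,2): W, (5,3): W

Classify positions by backward induction: terminal positions (no move available) are L. From any other position, the mover wins iff some move reaches an L.
No move ever increases a pile, so every position that can arise here has a ≤ 5 and b ≤ 7; it is enough to label the cells with 0 ≤ a ≤ 5 and 0 ≤ b ≤ 7.
Every move lowers a or b (never raises either), so fill the grid row by row in increasing a, and left to right within a row: each cell's successors are then already labelled.
      b=0  b=1  b=2  b=3  b=4  b=5  b=6  b=7
a=0:    L    L    W    W    L    L    W    W
a=1:    W    W    W    L    W    W    W    L
a=2:    W    W    L    W    W    W    L    W
a=3:    L    L    W    W    L    L    W    W
a=4:    W    W    W    L    W    W    W    L
a=5:    W    W    L    W    W    W    L    W
Cells with no legal move (terminal, hence L): (0,0), (0,1).
The remaining L cells, each justified by listing all of its moves:
(0,4): L (sole option (0,2)(W) is W)
(0,5): L (sole option (0,3)(W) is W)
(1,3): L (options (0,3)(W), (1,1)(W), (0,2)(W) are all W)
(1,7): L (options (0,7)(W), (1,5)(W), (0,6)(W) are all W)
(2,2): L (options (1,2)(W), (0,2)(W), (2,0)(W), (1,1)(W) are all W)
(2,6): L (options (1,6)(W), (0,6)(W), (2,4)(W), (1,5)(W) are all W)
(3,0): L (options (2,0)(W), (1,0)(W) are all W)
(3,1): L (options (2,1)(W), (1,1)(W), (2,0)(W) are all W)
(3,4): L (options (2,4)(W), (1,4)(W), (3,2)(W), (2,3)(W) are all W)
(3,5): L (options (2,5)(W), (1,5)(W), (3,3)(W), (2,4)(W) are all W)
(4,3): L (options (3,3)(W), (2,3)(W), (0,3)(W), (4,1)(W), (3,2)(W) are all W)
(4,7): L (options (3,7)(W), (2,7)(W), (0,7)(W), (4,5)(W), (3,6)(W) are all W)
(5,2): L (options (4,2)(W), (3,2)(W), (1,2)(W), (5,0)(W), (4,1)(W) are all W)
(5,6): L (options (4,6)(W), (3,6)(W), (1,6)(W), (5,4)(W), (4,5)(W) are all W)
Every other cell has at least one move into one of the L cells above, so it is W.
(4,7): one of the L cells justified above, so L
(1,2): the move to (0,1) reaches an L cell, so W
(5,3): the move to (4,3) reaches an L cell, so W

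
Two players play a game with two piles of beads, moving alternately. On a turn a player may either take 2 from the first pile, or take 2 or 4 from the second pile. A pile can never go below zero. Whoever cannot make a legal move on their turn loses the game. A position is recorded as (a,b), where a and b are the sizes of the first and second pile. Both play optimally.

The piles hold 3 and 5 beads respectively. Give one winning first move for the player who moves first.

Compute win/loss labels from the base case upward. A position with no move is L. Any other position is W if it can reach an L in one move, else L.
No move ever increases a pile, so every position that can arise here has a ≤ 3 and b ≤ 5; it is enough to label the cells with 0 ≤ a ≤ 3 and 0 ≤ b ≤ 5.
Every move lowers a or b (never raises either), so fill the grid row by row in increasing a, and left to right within a row: each cell's successors are then already labelled.
      b=0  b=1  b=2  b=3  b=4  b=5
a=0:    L    L    W    W    W    W
a=1:    L    L    W    W    W    W
a=2:    W    W    L    L    W    W
a=3:    W    W    L    L    W    W
Cells with no legal move (terminal, hence L): (0,0), (0,1), (1,0), (1,1).
The remaining L cells, each justified by listing all of its moves:
(2,2): only reaches (0,2)(W), (2,0)(W), all W → L
(2,3): only reaches (0,3)(W), (2,1)(W), all W → L
(3,2): only reaches (1,2)(W), (3,0)(W), all W → L
(3,3): only reaches (1,3)(W), (3,1)(W), all W → L
Every other cell has at least one move into one of the L cells above, so it is W.
From (3,5), the L positions reachable in one move are: (3,3).

Move to (3,3).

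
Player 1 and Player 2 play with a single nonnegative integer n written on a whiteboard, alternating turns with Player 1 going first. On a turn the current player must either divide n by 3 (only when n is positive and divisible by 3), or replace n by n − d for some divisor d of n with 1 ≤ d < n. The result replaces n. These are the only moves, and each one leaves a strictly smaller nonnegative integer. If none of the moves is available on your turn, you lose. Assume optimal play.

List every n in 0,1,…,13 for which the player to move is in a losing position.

Positions with no move are L. A position that does have a move is losing for the player to move precisely when every available move leads to a winning position for the opponent. Fill in the labels:
n=0: no move → L
n=1: no move → L
n=2: W (go to 1, an L position)
n=3: W (go to 1, an L position)
n=4: L (options 2(W), 3(W) are all W)
n=5: W (go to 4, an L position)
n=6: W (go to 4, an L position)
n=7: L (sole option 6(W) is W)
n=8: W (go to 4, an L position)
n=9: L (options 3(W), 6(W), 8(W) are all W)
n=10: W (go to 9, an L position)
n=11: L (sole option 10(W) is W)
n=12: W (go to 4, an L position)
n=13: L (sole option 12(W) is W)
Reading off the rows marked L gives the requested list; there are 7 such values of n.

0, 1, 4, 7, 9, 11, 13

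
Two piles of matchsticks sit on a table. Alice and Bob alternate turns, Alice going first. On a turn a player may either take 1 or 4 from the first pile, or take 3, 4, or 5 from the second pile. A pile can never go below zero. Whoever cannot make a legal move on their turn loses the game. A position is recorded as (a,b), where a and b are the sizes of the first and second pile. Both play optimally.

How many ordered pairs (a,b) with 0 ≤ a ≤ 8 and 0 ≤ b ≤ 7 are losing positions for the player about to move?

Use the standard recursion: the mover loses at a terminal position; elsewhere, the mover wins exactly when some move hands the opponent an L position.
Every move lowers a or b (never raises either), so fill the grid row by row in increasing a, and left to right within a row: each cell's successors are then already labelled.
      b=0  b=1  b=2  b=3  b=4  b=5  b=6  b=7
a=0:    L    L    L    W    W    W    W    W
a=1:    W    W    W    L    L    L    W    W
a=2:    L    L    L    W    W    W    W    W
a=3:    W    W    W    L    L    L    W    W
a=4:    W    W    W    W    W    W    L    L
a=5:    L    L    L    W    W    W    W    W
a=6:    W    W    W    L    L    L    W    W
a=7:    L    L    L    W    W    W    W    W
a=8:    W    W    W    L    L    L    W    W
Cells with no legal move (terminal, hence L): (0,0), (0,1), (0,2).
The remaining L cells, each justified by listing all of its moves:
(1,3): →(0,3)(W), (1,0)(W) — all W, so L
(1,4): →(0,4)(W), (1,1)(W), (1,0)(W) — all W, so L
(1,5): →(0,5)(W), (1,2)(W), (1,1)(W), (1,0)(W) — all W, so L
(2,0): →(1,0)(W) only, which is W, so L
(2,1): →(1,1)(W) only, which is W, so L
(2,2): →(1,2)(W) only, which is W, so L
(3,3): →(2,3)(W), (3,0)(W) — all W, so L
(3,4): →(2,4)(W), (3,1)(W), (3,0)(W) — all W, so L
(3,5): →(2,5)(W), (3,2)(W), (3,1)(W), (3,0)(W) — all W, so L
(4,6): →(3,6)(W), (0,6)(W), (4,3)(W), (4,2)(W), (4,1)(W) — all W, so L
(4,7): →(3,7)(W), (0,7)(W), (4,4)(W), (4,3)(W), (4,2)(W) — all W, so L
(5,0): →(4,0)(W), (1,0)(W) — all W, so L
(5,1): →(4,1)(W), (1,1)(W) — all W, so L
(5,2): →(4,2)(W), (1,2)(W) — all W, so L
(6,3): →(5,3)(W), (2,3)(W), (6,0)(W) — all W, so L
(6,4): →(5,4)(W), (2,4)(W), (6,1)(W), (6,0)(W) — all W, so L
(6,5): →(5,5)(W), (2,5)(W), (6,2)(W), (6,1)(W), (6,0)(W) — all W, so L
(7,0): →(6,0)(W), (3,0)(W) — all W, so L
(7,1): →(6,1)(W), (3,1)(W) — all W, so L
(7,2): →(6,2)(W), (3,2)(W) — all W, so L
(8,3): →(7,3)(W), (4,3)(W), (8,0)(W) — all W, so L
(8,4): →(7,4)(W), (4,4)(W), (8,1)(W), (8,0)(W) — all W, so L
(8,5): →(7,5)(W), (4,5)(W), (8,2)(W), (8,1)(W), (8,0)(W) — all W, so L
Every other cell has at least one move into one of the L cells above, so it is W.
L cells per row: a=0: 3, a=1: 3, a=2: 3, a=3: 3, a=4: 2, a=5: 3, a=6: 3, a=7: 3, a=8: 3; total 26.

26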